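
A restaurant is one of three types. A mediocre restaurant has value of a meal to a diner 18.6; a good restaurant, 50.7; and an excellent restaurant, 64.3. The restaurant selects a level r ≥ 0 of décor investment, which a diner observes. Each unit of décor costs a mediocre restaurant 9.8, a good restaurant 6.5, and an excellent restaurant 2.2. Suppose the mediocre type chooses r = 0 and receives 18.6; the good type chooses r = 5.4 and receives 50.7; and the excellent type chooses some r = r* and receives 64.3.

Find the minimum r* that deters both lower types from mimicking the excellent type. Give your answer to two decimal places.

Good type (on-path payoff 50.7 − 6.5×5.4 = 15.6) won't mimic when 15.6 ≥ 64.3 − 6.5·r*, i.e. r* ≥ 7.49.
Mediocre type (on-path payoff 18.6) won't mimic when 18.6 ≥ 64.3 − 9.8·r*, i.e. r* ≥ 4.66.
Both must hold, so r* = max(4.66, 7.49) = 7.49. The good type's constraint binds.

7.49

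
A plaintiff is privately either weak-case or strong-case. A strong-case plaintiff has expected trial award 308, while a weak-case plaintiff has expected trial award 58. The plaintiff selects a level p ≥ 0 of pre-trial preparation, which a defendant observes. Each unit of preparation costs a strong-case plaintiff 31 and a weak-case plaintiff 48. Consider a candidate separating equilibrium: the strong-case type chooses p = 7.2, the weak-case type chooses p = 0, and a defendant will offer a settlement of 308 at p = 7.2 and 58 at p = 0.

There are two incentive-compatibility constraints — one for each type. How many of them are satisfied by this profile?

Weak-case type: stay at 0 → 58; mimic → 308 − 48 × 7.2 = -37.6. IC holds (58 ≥ -37.6).
Strong-case type: signal → 308 − 31 × 7.2 = 84.8; deviate to 0 → 58. IC holds (84.8 ≥ 58).
2 of 2 constraints hold, so this is a separating equilibrium.

2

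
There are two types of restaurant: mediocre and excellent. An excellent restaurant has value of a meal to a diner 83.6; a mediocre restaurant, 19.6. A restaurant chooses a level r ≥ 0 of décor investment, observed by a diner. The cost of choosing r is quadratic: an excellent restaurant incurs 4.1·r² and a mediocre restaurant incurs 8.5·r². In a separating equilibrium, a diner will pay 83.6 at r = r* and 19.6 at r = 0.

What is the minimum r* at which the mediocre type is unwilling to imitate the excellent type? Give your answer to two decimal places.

2.74

The mediocre type at r = 0 receives 19.6; imitating at r* yields 83.6 − 8.5·r*².
Indifference: 19.6 = 83.6 − 8.5·r*², so r*² = (83.6 − 19.6) / 8.5 ≈ 7.5294.
r* = √7.5294 ≈ 2.74.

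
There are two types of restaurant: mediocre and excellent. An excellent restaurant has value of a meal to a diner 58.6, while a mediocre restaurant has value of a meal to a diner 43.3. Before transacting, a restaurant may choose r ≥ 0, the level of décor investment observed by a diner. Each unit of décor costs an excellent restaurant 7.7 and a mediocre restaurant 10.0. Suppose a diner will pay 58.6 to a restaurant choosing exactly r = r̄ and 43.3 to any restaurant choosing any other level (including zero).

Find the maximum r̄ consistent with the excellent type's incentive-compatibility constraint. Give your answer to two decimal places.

1.99

Choosing r̄ yields the excellent type 58.6 − 7.7·r̄; choosing zero yields 43.3.
The excellent type is indifferent at 58.6 − 7.7·r̄ = 43.3, i.e. r̄ = (58.6 − 43.3) / 7.7 ≈ 1.99.
For any r̄ above 1.99 the excellent type would rather pool at zero, so separation collapses.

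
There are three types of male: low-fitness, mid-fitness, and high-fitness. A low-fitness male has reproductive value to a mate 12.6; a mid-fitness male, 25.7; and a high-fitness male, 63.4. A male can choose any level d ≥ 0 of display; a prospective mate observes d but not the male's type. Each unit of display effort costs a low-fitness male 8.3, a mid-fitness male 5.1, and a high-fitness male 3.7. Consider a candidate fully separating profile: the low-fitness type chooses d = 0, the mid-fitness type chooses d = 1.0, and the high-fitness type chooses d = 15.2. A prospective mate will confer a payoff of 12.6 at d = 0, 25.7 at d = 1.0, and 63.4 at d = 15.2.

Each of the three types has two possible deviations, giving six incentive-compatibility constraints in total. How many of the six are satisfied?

3

Mid-fitness (own payoff 25.7 − 5.1×1.0 = 20.6): to d=0 gives 12.6 → no gain ✓; to d=15.2 gives 63.4 − 5.1×15.2 = -14.12 → no gain ✓.
High-fitness (own payoff 63.4 − 3.7×15.2 = 7.16): to d=0 gives 12.6 → profitable ✗; to d=1.0 gives 25.7 − 3.7×1.0 = 22 → profitable ✗.
Low-fitness (own payoff 12.6): to d=1.0 gives 25.7 − 8.3×1.0 = 17.4 → profitable ✗; to d=15.2 gives 63.4 − 8.3×15.2 = -62.76 → no gain ✓.
3 of the 6 constraints hold; not an equilibrium.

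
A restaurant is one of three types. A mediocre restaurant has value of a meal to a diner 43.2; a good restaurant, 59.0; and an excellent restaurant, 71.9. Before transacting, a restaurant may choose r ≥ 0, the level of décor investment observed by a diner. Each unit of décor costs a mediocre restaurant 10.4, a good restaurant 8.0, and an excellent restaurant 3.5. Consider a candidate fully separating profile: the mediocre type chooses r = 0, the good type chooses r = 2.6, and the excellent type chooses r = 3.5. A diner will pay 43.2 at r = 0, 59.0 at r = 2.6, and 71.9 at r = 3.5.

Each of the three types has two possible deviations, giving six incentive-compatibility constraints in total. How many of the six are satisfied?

4

Excellent (own payoff 71.9 − 3.5×3.5 = 59.65): to r=0 gives 43.2 → no gain ✓; to r=2.6 gives 59.0 − 3.5×2.6 = 49.9 → no gain ✓.
Mediocre (own payoff 43.2): to r=2.6 gives 59.0 − 10.4×2.6 = 31.96 → no gain ✓; to r=3.5 gives 71.9 − 10.4×3.5 = 35.5 → no gain ✓.
Good (own payoff 59.0 − 8.0×2.6 = 38.2): to r=0 gives 43.2 → profitable ✗; to r=3.5 gives 71.9 − 8.0×3.5 = 43.9 → profitable ✗.
4 of the 6 constraints hold; not an equilibrium.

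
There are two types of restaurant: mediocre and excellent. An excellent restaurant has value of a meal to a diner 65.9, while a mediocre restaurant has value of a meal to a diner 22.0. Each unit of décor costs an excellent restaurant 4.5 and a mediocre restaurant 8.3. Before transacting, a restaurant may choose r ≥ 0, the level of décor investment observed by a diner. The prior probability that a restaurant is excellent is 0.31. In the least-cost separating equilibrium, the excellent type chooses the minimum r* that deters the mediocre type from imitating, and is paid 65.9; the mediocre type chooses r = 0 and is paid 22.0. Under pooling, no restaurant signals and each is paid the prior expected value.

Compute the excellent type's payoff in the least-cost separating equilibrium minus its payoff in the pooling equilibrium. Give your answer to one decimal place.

Least-cost separating signal: r* solves 22.0 = 65.9 − 8.3·r*, so r* = (65.9 − 22.0)/8.3 ≈ 5.2892.
Excellent type's separating payoff: 65.9 − 4.5 × r* = 65.9 − 4.5 × (65.9 − 22.0)/8.3 = 65.9 − 197.55/8.3 ≈ 42.099.
Pooling payoff: 0.31 × 65.9 + 0.69 × 22.0 = 35.609.
Difference: 42.099 − 35.609 = 6.49, i.e. 6.5 to one decimal place.
The excellent type prefers to separate.

6.5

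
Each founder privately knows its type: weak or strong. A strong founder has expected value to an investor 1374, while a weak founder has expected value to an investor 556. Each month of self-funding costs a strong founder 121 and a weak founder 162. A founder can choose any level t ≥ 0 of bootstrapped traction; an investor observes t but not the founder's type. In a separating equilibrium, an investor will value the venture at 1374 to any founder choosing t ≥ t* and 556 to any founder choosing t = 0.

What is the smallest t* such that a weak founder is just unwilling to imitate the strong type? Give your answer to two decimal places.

A weak founder choosing t = 0 receives 556.
Imitating at t* instead would pay 1374 at cost 162·t*, netting 1374 − 162·t*.
Indifference: 556 = 1374 − 162·t*, so t* = (1374 − 556) / 162 ≈ 5.05.
At t* the weak type's incentive constraint just binds; the strong type strictly prefers t* since its per-unit cost is lower.

5.05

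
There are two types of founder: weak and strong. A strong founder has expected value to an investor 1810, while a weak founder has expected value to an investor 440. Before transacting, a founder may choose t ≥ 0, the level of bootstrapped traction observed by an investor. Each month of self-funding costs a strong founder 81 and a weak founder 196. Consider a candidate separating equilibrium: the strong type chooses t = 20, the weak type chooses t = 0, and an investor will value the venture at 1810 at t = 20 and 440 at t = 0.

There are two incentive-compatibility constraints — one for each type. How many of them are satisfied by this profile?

1

Weak type: stay at 0 → 440; mimic → 1810 − 196 × 20 = -2110. IC holds (440 ≥ -2110).
Strong type: signal → 1810 − 81 × 20 = 190; deviate to 0 → 440. IC fails (190 < 440).
1 of 2 constraints hold, so this profile is not an equilibrium.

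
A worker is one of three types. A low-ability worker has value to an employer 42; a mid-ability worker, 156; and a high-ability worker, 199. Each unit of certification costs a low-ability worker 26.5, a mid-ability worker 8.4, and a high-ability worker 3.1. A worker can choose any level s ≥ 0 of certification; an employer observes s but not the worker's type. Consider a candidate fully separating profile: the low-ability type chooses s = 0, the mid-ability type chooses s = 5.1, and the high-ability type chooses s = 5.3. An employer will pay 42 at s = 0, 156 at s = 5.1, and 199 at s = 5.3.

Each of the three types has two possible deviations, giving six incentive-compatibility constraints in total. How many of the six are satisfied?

4

High-ability (own payoff 199 − 3.1×5.3 = 182.57): to s=0 gives 42 → no gain ✓; to s=5.1 gives 156 − 3.1×5.1 = 140.19 → no gain ✓.
Mid-ability (own payoff 156 − 8.4×5.1 = 113.16): to s=0 gives 42 → no gain ✓; to s=5.3 gives 199 − 8.4×5.3 = 154.48 → profitable ✗.
Low-ability (own payoff 42): to s=5.1 gives 156 − 26.5×5.1 = 20.85 → no gain ✓; to s=5.3 gives 199 − 26.5×5.3 = 58.55 → profitable ✗.
4 of the 6 constraints hold; not an equilibrium.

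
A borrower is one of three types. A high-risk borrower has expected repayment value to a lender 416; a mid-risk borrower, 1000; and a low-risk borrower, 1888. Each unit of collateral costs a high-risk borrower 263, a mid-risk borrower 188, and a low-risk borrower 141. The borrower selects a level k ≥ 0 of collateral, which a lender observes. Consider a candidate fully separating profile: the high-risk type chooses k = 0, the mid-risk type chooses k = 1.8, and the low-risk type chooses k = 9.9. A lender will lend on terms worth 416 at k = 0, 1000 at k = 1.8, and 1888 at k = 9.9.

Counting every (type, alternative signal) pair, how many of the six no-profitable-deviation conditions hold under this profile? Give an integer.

4

Mid-risk (own payoff 1000 − 188×1.8 = 661.6): to k=0 gives 416 → no gain ✓; to k=9.9 gives 1888 − 188×9.9 = 26.8 → no gain ✓.
High-risk (own payoff 416): to k=1.8 gives 1000 − 263×1.8 = 526.6 → profitable ✗; to k=9.9 gives 1888 − 263×9.9 = -715.7 → no gain ✓.
Low-risk (own payoff 1888 − 141×9.9 = 492.1): to k=0 gives 416 → no gain ✓; to k=1.8 gives 1000 − 141×1.8 = 746.2 → profitable ✗.
4 of the 6 constraints hold; not an equilibrium.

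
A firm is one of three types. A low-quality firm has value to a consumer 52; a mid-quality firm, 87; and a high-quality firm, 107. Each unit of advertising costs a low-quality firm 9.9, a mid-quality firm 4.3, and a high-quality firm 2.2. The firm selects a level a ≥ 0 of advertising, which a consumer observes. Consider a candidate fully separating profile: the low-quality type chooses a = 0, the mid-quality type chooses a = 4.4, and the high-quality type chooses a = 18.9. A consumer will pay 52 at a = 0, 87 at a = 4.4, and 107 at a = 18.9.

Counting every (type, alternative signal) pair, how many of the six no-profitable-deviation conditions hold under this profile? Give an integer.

Low-quality (own payoff 52): to a=4.4 gives 87 − 9.9×4.4 = 43.44 → no gain ✓; to a=18.9 gives 107 − 9.9×18.9 = -80.11 → no gain ✓.
Mid-quality (own payoff 87 − 4.3×4.4 = 68.08): to a=0 gives 52 → no gain ✓; to a=18.9 gives 107 − 4.3×18.9 = 25.73 → no gain ✓.
High-quality (own payoff 107 − 2.2×18.9 = 65.42): to a=0 gives 52 → no gain ✓; to a=4.4 gives 87 − 2.2×4.4 = 77.32 → profitable ✗.
5 of the 6 constraints hold; not an equilibrium.

5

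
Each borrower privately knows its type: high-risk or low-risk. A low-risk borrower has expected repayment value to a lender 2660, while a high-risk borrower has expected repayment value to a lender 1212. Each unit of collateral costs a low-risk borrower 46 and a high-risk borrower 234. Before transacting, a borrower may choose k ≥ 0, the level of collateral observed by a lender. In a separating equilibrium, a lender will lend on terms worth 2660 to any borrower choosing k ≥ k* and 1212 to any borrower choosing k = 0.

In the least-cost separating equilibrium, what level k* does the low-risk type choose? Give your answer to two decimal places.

6.19

A high-risk borrower choosing k = 0 receives 1212.
Imitating at k* instead would pay 2660 at cost 234·k*, netting 2660 − 234·k*.
Indifference: 1212 = 2660 − 234·k*, so k* = (2660 − 1212) / 234 ≈ 6.19.
This is the high-risk type's binding incentive-compatibility constraint; any k ≥ 6.19 sustains separation on that side.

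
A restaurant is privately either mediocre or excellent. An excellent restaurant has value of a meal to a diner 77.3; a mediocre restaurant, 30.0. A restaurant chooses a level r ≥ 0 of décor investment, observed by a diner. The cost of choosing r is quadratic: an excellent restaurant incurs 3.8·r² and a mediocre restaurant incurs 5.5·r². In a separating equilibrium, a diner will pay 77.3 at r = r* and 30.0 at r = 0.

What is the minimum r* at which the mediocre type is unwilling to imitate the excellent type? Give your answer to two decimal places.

The mediocre type at r = 0 receives 30.0; imitating at r* yields 77.3 − 5.5·r*².
Indifference: 30.0 = 77.3 − 5.5·r*², so r*² = (77.3 − 30.0) / 5.5 = 8.6.
r* = √8.6 ≈ 2.93.

2.93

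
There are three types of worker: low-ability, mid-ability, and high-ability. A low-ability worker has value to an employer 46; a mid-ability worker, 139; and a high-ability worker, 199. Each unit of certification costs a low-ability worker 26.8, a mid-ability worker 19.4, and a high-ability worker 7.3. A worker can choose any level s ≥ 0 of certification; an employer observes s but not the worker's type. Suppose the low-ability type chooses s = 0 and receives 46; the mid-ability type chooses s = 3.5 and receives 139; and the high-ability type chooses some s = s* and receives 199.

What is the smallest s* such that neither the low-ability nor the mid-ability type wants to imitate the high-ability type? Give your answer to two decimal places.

Low-ability type (on-path payoff 46) won't mimic when 46 ≥ 199 − 26.8·s*, i.e. s* ≥ 5.71.
Mid-ability type (on-path payoff 139 − 19.4×3.5 = 71.1) won't mimic when 71.1 ≥ 199 − 19.4·s*, i.e. s* ≥ 6.59.
Both must hold, so s* = max(5.71, 6.59) = 6.59. The mid-ability type's constraint binds.

6.59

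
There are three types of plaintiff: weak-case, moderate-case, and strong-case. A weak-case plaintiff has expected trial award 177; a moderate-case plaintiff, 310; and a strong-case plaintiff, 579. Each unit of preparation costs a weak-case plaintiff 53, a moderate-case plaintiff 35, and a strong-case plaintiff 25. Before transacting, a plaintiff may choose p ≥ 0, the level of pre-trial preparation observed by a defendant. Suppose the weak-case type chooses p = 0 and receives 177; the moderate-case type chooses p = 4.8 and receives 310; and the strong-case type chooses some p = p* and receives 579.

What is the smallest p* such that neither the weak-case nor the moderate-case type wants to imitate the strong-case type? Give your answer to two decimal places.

Moderate-case type (on-path payoff 310 − 35×4.8 = 142) won't mimic when 142 ≥ 579 − 35·p*, i.e. p* ≥ 12.49.
Weak-case type (on-path payoff 177) won't mimic when 177 ≥ 579 − 53·p*, i.e. p* ≥ 7.58.
Both must hold, so p* = max(7.58, 12.49) = 12.49. The moderate-case type's constraint binds.

12.49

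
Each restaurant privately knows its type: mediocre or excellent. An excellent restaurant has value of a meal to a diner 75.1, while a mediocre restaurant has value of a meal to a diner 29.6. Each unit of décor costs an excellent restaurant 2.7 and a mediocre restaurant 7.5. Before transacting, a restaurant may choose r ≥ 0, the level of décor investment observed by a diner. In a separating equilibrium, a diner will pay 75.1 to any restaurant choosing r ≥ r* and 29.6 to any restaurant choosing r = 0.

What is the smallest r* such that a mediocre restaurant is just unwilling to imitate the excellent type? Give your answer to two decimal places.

A mediocre restaurant choosing r = 0 receives 29.6.
Imitating at r* instead would pay 75.1 at cost 7.5·r*, netting 75.1 − 7.5·r*.
Indifference: 29.6 = 75.1 − 7.5·r*, so r* = (75.1 − 29.6) / 7.5 ≈ 6.07.
At r* the mediocre type's incentive constraint just binds; the excellent type strictly prefers r* since its per-unit cost is lower.

6.07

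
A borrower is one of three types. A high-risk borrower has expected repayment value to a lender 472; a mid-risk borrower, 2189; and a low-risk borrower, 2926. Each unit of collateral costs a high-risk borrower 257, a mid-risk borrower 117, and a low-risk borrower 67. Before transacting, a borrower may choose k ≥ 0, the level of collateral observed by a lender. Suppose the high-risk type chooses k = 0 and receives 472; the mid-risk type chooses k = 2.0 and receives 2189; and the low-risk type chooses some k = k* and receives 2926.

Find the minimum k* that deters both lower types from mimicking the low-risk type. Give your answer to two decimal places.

Mid-risk type (on-path payoff 2189 − 117×2.0 = 1955) won't mimic when 1955 ≥ 2926 − 117·k*, i.e. k* ≥ 8.30.
High-risk type (on-path payoff 472) won't mimic when 472 ≥ 2926 − 257·k*, i.e. k* ≥ 9.55.
Both must hold, so k* = max(9.55, 8.30) = 9.55. The high-risk type's constraint binds.

9.55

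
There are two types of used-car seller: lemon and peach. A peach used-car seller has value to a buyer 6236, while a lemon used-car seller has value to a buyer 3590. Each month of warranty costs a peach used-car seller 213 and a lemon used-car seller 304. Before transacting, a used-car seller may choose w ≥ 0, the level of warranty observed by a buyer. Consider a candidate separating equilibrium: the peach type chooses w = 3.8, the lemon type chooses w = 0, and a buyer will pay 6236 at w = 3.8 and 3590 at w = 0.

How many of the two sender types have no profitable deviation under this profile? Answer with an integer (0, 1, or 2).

Peach type: signal → 6236 − 213 × 3.8 = 5426.6; deviate to 0 → 3590. IC holds (5426.6 ≥ 3590).
Lemon type: stay at 0 → 3590; mimic → 6236 − 304 × 3.8 = 5080.8. IC fails (3590 < 5080.8).
1 of 2 constraints hold, so this profile is not an equilibrium.

1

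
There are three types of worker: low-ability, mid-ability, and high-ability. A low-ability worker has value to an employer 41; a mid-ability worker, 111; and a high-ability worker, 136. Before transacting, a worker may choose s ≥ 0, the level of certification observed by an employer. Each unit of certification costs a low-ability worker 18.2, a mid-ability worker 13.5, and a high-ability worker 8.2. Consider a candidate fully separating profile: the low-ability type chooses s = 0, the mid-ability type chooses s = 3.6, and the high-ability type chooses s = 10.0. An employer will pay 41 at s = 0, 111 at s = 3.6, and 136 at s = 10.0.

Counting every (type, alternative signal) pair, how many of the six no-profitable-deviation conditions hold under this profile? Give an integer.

4

High-ability (own payoff 136 − 8.2×10.0 = 54): to s=0 gives 41 → no gain ✓; to s=3.6 gives 111 − 8.2×3.6 = 81.48 → profitable ✗.
Mid-ability (own payoff 111 − 13.5×3.6 = 62.4): to s=0 gives 41 → no gain ✓; to s=10.0 gives 136 − 13.5×10.0 = 1 → no gain ✓.
Low-ability (own payoff 41): to s=3.6 gives 111 − 18.2×3.6 = 45.48 → profitable ✗; to s=10.0 gives 136 − 18.2×10.0 = -46 → no gain ✓.
4 of the 6 constraints hold; not an equilibrium.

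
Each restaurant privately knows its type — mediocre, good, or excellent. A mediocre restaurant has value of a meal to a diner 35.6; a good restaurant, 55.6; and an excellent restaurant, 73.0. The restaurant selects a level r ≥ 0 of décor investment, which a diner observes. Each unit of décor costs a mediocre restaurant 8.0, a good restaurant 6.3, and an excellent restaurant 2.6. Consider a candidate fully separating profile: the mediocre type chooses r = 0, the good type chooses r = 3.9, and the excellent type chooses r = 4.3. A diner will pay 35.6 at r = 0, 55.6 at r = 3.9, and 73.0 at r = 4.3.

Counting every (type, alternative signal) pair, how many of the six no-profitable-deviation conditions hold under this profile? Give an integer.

Good (own payoff 55.6 − 6.3×3.9 = 31.03): to r=0 gives 35.6 → profitable ✗; to r=4.3 gives 73.0 − 6.3×4.3 = 45.91 → profitable ✗.
Mediocre (own payoff 35.6): to r=3.9 gives 55.6 − 8.0×3.9 = 24.4 → no gain ✓; to r=4.3 gives 73.0 − 8.0×4.3 = 38.6 → profitable ✗.
Excellent (own payoff 73.0 − 2.6×4.3 = 61.82): to r=0 gives 35.6 → no gain ✓; to r=3.9 gives 55.6 − 2.6×3.9 = 45.46 → no gain ✓.
3 of the 6 constraints hold; not an equilibrium.

3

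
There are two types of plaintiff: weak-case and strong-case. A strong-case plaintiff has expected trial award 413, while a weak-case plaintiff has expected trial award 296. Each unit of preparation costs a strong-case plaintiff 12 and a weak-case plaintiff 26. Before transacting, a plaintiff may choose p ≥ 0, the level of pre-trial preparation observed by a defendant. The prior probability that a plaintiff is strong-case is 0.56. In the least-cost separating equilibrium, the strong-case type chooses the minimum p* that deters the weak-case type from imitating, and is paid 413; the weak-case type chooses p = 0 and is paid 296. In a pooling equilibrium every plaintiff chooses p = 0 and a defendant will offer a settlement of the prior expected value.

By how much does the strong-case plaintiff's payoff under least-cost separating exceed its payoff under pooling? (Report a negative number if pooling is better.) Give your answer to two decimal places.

-2.52

Least-cost separating signal: p* solves 296 = 413 − 26·p*, so p* = (413 − 296)/26 = 4.5.
Strong-case type's separating payoff: 413 − 12 × p* = 413 − 12 × (413 − 296)/26 = 413 − 1404/26 = 359.
Pooling payoff: 0.56 × 413 + 0.44 × 296 = 361.52.
Difference: 359 − 361.52 = -2.52.
The strong-case type would prefer the pooling outcome.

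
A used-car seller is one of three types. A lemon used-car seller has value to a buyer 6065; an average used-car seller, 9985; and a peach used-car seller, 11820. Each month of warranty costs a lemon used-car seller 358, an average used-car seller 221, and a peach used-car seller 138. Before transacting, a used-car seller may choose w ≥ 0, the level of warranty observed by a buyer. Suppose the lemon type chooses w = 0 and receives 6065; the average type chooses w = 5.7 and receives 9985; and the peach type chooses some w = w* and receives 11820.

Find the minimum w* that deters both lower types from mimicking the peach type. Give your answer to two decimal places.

16.08

Lemon type (on-path payoff 6065) won't mimic when 6065 ≥ 11820 − 358·w*, i.e. w* ≥ 16.08.
Average type (on-path payoff 9985 − 221×5.7 = 8725.3) won't mimic when 8725.3 ≥ 11820 − 221·w*, i.e. w* ≥ 14.00.
Both must hold, so w* = max(16.08, 14.00) = 16.08. The lemon type's constraint binds.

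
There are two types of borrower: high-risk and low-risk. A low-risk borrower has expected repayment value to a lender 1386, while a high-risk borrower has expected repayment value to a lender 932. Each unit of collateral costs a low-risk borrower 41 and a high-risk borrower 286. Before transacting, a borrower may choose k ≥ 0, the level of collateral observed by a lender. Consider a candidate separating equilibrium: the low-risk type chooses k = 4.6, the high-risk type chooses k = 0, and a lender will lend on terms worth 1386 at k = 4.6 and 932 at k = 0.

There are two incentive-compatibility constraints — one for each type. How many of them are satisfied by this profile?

Low-risk type: signal → 1386 − 41 × 4.6 = 1197.4; deviate to 0 → 932. IC holds (1197.4 ≥ 932).
High-risk type: stay at 0 → 932; mimic → 1386 − 286 × 4.6 = 70.4. IC holds (932 ≥ 70.4).
2 of 2 constraints hold, so this is a separating equilibrium.

2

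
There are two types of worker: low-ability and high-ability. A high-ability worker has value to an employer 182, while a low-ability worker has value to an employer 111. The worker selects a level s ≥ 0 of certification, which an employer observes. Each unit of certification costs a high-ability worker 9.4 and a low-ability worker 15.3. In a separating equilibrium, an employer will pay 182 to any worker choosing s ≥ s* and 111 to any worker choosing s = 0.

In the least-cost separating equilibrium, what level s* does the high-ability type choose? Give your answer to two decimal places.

A low-ability worker choosing s = 0 receives 111.
Imitating at s* instead would pay 182 at cost 15.3·s*, netting 182 − 15.3·s*.
Indifference: 111 = 182 − 15.3·s*, so s* = (182 − 111) / 15.3 ≈ 4.64.
At s* the low-ability type's incentive constraint just binds; the high-ability type strictly prefers s* since its per-unit cost is lower.

4.64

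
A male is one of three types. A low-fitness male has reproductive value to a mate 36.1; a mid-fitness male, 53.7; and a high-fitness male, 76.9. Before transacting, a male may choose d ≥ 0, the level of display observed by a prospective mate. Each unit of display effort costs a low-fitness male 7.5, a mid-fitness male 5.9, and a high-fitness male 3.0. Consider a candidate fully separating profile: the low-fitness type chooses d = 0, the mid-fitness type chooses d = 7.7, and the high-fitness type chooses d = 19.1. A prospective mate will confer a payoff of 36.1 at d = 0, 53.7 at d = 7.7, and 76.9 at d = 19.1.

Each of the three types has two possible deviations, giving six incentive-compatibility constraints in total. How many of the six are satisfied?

Low-fitness (own payoff 36.1): to d=7.7 gives 53.7 − 7.5×7.7 = -4.05 → no gain ✓; to d=19.1 gives 76.9 − 7.5×19.1 = -66.35 → no gain ✓.
High-fitness (own payoff 76.9 − 3.0×19.1 = 19.6): to d=0 gives 36.1 → profitable ✗; to d=7.7 gives 53.7 − 3.0×7.7 = 30.6 → profitable ✗.
Mid-fitness (own payoff 53.7 − 5.9×7.7 = 8.27): to d=0 gives 36.1 → profitable ✗; to d=19.1 gives 76.9 − 5.9×19.1 = -35.79 → no gain ✓.
3 of the 6 constraints hold; not an equilibrium.

3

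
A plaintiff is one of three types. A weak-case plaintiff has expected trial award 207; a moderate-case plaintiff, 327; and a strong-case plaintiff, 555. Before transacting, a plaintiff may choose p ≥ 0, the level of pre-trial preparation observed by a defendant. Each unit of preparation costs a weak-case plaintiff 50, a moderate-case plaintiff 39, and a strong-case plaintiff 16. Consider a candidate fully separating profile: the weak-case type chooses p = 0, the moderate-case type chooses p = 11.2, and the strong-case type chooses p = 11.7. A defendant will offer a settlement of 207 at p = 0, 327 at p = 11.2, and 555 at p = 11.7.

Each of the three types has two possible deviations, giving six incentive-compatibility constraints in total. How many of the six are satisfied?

Strong-case (own payoff 555 − 16×11.7 = 367.8): to p=0 gives 207 → no gain ✓; to p=11.2 gives 327 − 16×11.2 = 147.8 → no gain ✓.
Moderate-case (own payoff 327 − 39×11.2 = -109.8): to p=0 gives 207 → profitable ✗; to p=11.7 gives 555 − 39×11.7 = 98.7 → profitable ✗.
Weak-case (own payoff 207): to p=11.2 gives 327 − 50×11.2 = -233 → no gain ✓; to p=11.7 gives 555 − 50×11.7 = -30 → no gain ✓.
4 of the 6 constraints hold; not an equilibrium.

4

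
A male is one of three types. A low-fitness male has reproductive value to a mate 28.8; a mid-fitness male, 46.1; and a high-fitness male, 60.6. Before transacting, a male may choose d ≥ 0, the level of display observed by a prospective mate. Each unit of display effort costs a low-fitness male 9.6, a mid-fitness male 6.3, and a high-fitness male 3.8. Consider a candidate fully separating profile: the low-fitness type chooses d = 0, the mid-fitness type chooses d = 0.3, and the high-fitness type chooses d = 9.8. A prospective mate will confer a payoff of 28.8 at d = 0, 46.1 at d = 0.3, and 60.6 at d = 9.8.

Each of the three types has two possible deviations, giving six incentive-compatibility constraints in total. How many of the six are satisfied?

Low-fitness (own payoff 28.8): to d=0.3 gives 46.1 − 9.6×0.3 = 43.22 → profitable ✗; to d=9.8 gives 60.6 − 9.6×9.8 = -33.48 → no gain ✓.
Mid-fitness (own payoff 46.1 − 6.3×0.3 = 44.21): to d=0 gives 28.8 → no gain ✓; to d=9.8 gives 60.6 − 6.3×9.8 = -1.14 → no gain ✓.
High-fitness (own payoff 60.6 − 3.8×9.8 = 23.36): to d=0 gives 28.8 → profitable ✗; to d=0.3 gives 46.1 − 3.8×0.3 = 44.96 → profitable ✗.
3 of the 6 constraints hold; not an equilibrium.

3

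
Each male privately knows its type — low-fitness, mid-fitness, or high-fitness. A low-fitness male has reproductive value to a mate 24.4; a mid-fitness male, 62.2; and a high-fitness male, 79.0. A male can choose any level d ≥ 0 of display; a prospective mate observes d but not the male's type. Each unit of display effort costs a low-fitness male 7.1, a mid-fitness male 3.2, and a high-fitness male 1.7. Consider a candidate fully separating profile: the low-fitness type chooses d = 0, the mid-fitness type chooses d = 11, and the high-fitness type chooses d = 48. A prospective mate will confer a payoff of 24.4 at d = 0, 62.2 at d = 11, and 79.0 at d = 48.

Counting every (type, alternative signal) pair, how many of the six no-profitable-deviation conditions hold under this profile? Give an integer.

4

High-fitness (own payoff 79.0 − 1.7×48 = -2.6): to d=0 gives 24.4 → profitable ✗; to d=11 gives 62.2 − 1.7×11 = 43.5 → profitable ✗.
Low-fitness (own payoff 24.4): to d=11 gives 62.2 − 7.1×11 = -15.9 → no gain ✓; to d=48 gives 79.0 − 7.1×48 = -261.8 → no gain ✓.
Mid-fitness (own payoff 62.2 − 3.2×11 = 27): to d=0 gives 24.4 → no gain ✓; to d=48 gives 79.0 − 3.2×48 = -74.6 → no gain ✓.
4 of the 6 constraints hold; not an equilibrium.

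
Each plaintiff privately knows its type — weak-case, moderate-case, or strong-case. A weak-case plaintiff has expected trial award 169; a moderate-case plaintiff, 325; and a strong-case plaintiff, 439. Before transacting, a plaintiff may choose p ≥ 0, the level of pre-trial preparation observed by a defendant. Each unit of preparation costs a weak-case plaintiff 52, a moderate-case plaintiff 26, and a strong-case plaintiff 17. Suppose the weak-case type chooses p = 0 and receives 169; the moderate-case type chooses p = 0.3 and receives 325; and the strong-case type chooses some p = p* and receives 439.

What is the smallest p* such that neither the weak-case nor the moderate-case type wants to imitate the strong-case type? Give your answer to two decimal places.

5.19

Weak-case type (on-path payoff 169) won't mimic when 169 ≥ 439 − 52·p*, i.e. p* ≥ 5.19.
Moderate-case type (on-path payoff 325 − 26×0.3 = 317.2) won't mimic when 317.2 ≥ 439 − 26·p*, i.e. p* ≥ 4.68.
Both must hold, so p* = max(5.19, 4.68) = 5.19. The weak-case type's constraint binds.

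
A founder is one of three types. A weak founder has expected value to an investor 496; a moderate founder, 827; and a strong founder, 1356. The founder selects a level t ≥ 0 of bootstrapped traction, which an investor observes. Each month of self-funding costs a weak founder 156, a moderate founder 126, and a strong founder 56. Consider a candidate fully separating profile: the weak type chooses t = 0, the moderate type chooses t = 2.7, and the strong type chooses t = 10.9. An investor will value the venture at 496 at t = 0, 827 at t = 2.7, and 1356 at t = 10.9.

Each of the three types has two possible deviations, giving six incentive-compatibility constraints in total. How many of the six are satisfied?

Weak (own payoff 496): to t=2.7 gives 827 − 156×2.7 = 405.8 → no gain ✓; to t=10.9 gives 1356 − 156×10.9 = -344.4 → no gain ✓.
Strong (own payoff 1356 − 56×10.9 = 745.6): to t=0 gives 496 → no gain ✓; to t=2.7 gives 827 − 56×2.7 = 675.8 → no gain ✓.
Moderate (own payoff 827 − 126×2.7 = 486.8): to t=0 gives 496 → profitable ✗; to t=10.9 gives 1356 − 126×10.9 = -17.4 → no gain ✓.
5 of the 6 constraints hold; not an equilibrium.

5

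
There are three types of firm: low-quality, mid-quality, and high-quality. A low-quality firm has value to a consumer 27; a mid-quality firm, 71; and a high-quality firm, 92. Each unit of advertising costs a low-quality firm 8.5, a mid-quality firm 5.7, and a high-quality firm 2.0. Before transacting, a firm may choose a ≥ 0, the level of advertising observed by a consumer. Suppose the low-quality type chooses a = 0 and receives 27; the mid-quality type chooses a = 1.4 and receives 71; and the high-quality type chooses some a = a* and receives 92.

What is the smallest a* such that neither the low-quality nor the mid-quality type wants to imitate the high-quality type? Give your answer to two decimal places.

7.65

Low-quality type (on-path payoff 27) won't mimic when 27 ≥ 92 − 8.5·a*, i.e. a* ≥ 7.65.
Mid-quality type (on-path payoff 71 − 5.7×1.4 = 63.02) won't mimic when 63.02 ≥ 92 − 5.7·a*, i.e. a* ≥ 5.08.
Both must hold, so a* = max(7.65, 5.08) = 7.65. The low-quality type's constraint binds.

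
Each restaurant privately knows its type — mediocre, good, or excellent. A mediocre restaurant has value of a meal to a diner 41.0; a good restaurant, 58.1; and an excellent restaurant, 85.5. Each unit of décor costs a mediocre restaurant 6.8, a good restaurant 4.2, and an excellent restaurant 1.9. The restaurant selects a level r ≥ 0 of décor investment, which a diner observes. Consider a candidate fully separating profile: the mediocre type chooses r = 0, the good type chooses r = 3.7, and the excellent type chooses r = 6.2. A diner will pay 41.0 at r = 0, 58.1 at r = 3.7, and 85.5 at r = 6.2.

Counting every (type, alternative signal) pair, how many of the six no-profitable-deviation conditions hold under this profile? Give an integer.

Excellent (own payoff 85.5 − 1.9×6.2 = 73.72): to r=0 gives 41.0 → no gain ✓; to r=3.7 gives 58.1 − 1.9×3.7 = 51.07 → no gain ✓.
Good (own payoff 58.1 − 4.2×3.7 = 42.56): to r=0 gives 41.0 → no gain ✓; to r=6.2 gives 85.5 − 4.2×6.2 = 59.46 → profitable ✗.
Mediocre (own payoff 41.0): to r=3.7 gives 58.1 − 6.8×3.7 = 32.94 → no gain ✓; to r=6.2 gives 85.5 − 6.8×6.2 = 43.34 → profitable ✗.
4 of the 6 constraints hold; not an equilibrium.

4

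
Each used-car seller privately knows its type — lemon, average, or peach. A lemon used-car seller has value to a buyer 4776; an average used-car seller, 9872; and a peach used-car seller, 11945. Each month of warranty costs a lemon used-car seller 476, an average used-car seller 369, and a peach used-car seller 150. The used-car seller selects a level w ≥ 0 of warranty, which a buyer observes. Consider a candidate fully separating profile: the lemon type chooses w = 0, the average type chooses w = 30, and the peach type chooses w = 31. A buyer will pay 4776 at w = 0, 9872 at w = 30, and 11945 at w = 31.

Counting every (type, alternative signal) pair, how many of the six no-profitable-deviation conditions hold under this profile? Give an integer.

Average (own payoff 9872 − 369×30 = -1198): to w=0 gives 4776 → profitable ✗; to w=31 gives 11945 − 369×31 = 506 → profitable ✗.
Lemon (own payoff 4776): to w=30 gives 9872 − 476×30 = -4408 → no gain ✓; to w=31 gives 11945 − 476×31 = -2811 → no gain ✓.
Peach (own payoff 11945 − 150×31 = 7295): to w=0 gives 4776 → no gain ✓; to w=30 gives 9872 − 150×30 = 5372 → no gain ✓.
4 of the 6 constraints hold; not an equilibrium.

4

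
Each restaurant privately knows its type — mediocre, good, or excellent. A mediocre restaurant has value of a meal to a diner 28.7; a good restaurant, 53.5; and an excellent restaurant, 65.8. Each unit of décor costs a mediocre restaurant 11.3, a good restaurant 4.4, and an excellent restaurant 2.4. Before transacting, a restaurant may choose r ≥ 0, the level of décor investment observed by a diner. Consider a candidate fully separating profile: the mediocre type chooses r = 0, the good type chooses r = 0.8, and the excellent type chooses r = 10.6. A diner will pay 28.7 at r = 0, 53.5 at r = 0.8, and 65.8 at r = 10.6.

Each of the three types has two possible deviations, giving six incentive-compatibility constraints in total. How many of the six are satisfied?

4

Good (own payoff 53.5 − 4.4×0.8 = 49.98): to r=0 gives 28.7 → no gain ✓; to r=10.6 gives 65.8 − 4.4×10.6 = 19.16 → no gain ✓.
Mediocre (own payoff 28.7): to r=0.8 gives 53.5 − 11.3×0.8 = 44.46 → profitable ✗; to r=10.6 gives 65.8 − 11.3×10.6 = -53.98 → no gain ✓.
Excellent (own payoff 65.8 − 2.4×10.6 = 40.36): to r=0 gives 28.7 → no gain ✓; to r=0.8 gives 53.5 − 2.4×0.8 = 51.58 → profitable ✗.
4 of the 6 constraints hold; not an equilibrium.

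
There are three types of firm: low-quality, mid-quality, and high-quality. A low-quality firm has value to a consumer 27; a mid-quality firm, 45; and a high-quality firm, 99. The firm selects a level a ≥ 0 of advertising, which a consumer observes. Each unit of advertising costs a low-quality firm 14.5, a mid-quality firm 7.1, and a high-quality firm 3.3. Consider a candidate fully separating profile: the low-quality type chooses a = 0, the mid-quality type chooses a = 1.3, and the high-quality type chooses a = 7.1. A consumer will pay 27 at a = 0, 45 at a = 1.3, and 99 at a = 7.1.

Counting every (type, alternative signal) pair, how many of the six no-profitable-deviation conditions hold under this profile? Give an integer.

High-quality (own payoff 99 − 3.3×7.1 = 75.57): to a=0 gives 27 → no gain ✓; to a=1.3 gives 45 − 3.3×1.3 = 40.71 → no gain ✓.
Mid-quality (own payoff 45 − 7.1×1.3 = 35.77): to a=0 gives 27 → no gain ✓; to a=7.1 gives 99 − 7.1×7.1 = 48.59 → profitable ✗.
Low-quality (own payoff 27): to a=1.3 gives 45 − 14.5×1.3 = 26.15 → no gain ✓; to a=7.1 gives 99 − 14.5×7.1 = -3.95 → no gain ✓.
5 of the 6 constraints hold; not an equilibrium.

5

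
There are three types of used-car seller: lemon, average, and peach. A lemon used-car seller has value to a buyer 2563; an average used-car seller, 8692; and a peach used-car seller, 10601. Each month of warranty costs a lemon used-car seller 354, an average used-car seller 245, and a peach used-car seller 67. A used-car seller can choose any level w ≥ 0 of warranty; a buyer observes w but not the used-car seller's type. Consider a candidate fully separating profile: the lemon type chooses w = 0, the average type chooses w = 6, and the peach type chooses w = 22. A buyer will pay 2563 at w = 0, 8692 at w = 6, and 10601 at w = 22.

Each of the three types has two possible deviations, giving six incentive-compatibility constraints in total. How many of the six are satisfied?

Average (own payoff 8692 − 245×6 = 7222): to w=0 gives 2563 → no gain ✓; to w=22 gives 10601 − 245×22 = 5211 → no gain ✓.
Peach (own payoff 10601 − 67×22 = 9127): to w=0 gives 2563 → no gain ✓; to w=6 gives 8692 − 67×6 = 8290 → no gain ✓.
Lemon (own payoff 2563): to w=6 gives 8692 − 354×6 = 6568 → profitable ✗; to w=22 gives 10601 − 354×22 = 2813 → profitable ✗.
4 of the 6 constraints hold; not an equilibrium.

4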